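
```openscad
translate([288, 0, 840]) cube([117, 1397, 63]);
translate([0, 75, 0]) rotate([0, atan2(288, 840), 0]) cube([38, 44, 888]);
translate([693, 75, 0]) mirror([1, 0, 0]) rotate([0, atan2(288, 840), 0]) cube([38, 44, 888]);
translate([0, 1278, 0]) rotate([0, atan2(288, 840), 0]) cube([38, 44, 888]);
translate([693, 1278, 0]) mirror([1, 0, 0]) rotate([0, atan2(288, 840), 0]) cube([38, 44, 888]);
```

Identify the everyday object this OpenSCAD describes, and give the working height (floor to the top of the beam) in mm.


A sawhorse. The overall height is 903 mm.

A beam across two mirrored pairs of raked legs — a sawhorse. The beam's underside is at z = 840 (matching the legs' vertical rise in atan2(288, 840)) and the beam is 63 mm tall, so its top is at 840 + 63 = 903 mm. The raked legs top out at the beam's underside, so that is the highest point.


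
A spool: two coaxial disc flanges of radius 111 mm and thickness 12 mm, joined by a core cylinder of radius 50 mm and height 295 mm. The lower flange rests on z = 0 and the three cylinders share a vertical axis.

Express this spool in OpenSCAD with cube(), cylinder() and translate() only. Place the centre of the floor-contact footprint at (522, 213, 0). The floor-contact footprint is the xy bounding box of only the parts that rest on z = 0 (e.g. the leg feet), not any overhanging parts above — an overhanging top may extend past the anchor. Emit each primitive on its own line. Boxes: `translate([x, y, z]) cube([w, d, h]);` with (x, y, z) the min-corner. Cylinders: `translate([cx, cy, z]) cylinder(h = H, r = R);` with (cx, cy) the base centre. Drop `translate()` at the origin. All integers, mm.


translate([522, 213, 0]) cylinder(h = 12, r = 111);
translate([522, 213, 12]) cylinder(h = 295, r = 50);
translate([522, 213, 307]) cylinder(h = 12, r = 111);


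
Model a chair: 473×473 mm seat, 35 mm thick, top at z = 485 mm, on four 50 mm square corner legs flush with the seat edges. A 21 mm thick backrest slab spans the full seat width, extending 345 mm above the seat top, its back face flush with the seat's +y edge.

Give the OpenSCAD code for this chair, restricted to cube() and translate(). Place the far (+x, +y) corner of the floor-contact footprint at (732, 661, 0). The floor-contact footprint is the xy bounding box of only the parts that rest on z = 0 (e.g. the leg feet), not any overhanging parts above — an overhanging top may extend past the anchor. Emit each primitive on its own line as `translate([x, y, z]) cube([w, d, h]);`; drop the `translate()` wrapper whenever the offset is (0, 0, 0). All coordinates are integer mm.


translate([259, 188, 450]) cube([473, 473, 35]);
translate([259, 188, 0]) cube([50, 50, 450]);
translate([682, 188, 0]) cube([50, 50, 450]);
translate([259, 611, 0]) cube([50, 50, 450]);
translate([682, 611, 0]) cube([50, 50, 450]);
translate([259, 640, 485]) cube([473, 21, 345]);


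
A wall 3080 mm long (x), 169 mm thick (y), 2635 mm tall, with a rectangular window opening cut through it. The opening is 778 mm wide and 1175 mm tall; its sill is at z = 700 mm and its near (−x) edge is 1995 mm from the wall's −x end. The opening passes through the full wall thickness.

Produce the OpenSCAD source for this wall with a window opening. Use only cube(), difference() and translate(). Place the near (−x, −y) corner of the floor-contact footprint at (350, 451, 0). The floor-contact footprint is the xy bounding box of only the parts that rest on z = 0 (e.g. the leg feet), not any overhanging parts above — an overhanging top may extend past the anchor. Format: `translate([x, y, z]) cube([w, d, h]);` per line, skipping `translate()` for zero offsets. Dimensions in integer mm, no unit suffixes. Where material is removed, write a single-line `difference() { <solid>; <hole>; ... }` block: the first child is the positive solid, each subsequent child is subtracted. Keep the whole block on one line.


difference() { translate([350, 451, 0]) cube([3080, 169, 2635]); translate([2345, 451, 700]) cube([778, 169, 1175]); }


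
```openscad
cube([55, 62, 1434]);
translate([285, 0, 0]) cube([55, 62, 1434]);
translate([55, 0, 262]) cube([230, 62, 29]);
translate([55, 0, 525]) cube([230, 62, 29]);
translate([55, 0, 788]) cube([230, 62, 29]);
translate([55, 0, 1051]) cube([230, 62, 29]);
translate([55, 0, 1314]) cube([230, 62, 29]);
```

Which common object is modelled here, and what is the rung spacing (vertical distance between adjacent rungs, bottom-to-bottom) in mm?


A ladder. The rung spacing is 263 mm.

Two tall 55×62 posts with 5 short bars between them — a ladder. Adjacent rungs sit at z = 262 and z = 525, so the spacing is 525 − 262 = 263 mm.


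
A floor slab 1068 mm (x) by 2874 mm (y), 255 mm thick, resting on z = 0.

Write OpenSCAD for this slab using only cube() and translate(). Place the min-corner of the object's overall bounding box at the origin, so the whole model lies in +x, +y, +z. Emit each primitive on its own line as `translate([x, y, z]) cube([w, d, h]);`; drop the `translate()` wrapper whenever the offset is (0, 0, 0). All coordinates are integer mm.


cube([1068, 2874, 255]);


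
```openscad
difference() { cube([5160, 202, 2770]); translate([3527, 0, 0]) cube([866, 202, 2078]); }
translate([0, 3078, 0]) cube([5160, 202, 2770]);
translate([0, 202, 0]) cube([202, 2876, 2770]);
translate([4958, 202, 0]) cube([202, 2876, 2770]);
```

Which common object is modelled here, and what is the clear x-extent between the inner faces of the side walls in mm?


A single room. The interior width is 4756 mm.

Four walls enclosing a rectangle with a door in the front wall — a room. Outside width 5160 minus two 202 mm walls gives 4756 mm.


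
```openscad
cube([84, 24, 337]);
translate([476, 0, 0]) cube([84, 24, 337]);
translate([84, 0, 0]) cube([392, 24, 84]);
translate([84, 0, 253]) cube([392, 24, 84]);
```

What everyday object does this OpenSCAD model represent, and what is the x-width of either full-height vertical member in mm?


A picture frame. The border width is 84 mm.

Four thin pieces enclosing a rectangular opening — a picture frame. The two full-height stiles are 337 mm tall; the top rail sits at z = 253 and is 84 mm tall, so the border above the opening is 337 − 253 = 84 mm, matching the stile x-width.


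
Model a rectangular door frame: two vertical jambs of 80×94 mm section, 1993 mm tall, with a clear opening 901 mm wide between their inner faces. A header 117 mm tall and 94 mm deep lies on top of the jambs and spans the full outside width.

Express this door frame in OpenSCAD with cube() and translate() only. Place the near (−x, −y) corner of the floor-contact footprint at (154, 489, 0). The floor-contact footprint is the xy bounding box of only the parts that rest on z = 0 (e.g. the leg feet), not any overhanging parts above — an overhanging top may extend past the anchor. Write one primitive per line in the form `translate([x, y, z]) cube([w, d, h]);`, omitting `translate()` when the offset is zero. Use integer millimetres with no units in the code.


translate([154, 489, 0]) cube([80, 94, 1993]);
translate([1135, 489, 0]) cube([80, 94, 1993]);
translate([154, 489, 1993]) cube([1061, 94, 117]);


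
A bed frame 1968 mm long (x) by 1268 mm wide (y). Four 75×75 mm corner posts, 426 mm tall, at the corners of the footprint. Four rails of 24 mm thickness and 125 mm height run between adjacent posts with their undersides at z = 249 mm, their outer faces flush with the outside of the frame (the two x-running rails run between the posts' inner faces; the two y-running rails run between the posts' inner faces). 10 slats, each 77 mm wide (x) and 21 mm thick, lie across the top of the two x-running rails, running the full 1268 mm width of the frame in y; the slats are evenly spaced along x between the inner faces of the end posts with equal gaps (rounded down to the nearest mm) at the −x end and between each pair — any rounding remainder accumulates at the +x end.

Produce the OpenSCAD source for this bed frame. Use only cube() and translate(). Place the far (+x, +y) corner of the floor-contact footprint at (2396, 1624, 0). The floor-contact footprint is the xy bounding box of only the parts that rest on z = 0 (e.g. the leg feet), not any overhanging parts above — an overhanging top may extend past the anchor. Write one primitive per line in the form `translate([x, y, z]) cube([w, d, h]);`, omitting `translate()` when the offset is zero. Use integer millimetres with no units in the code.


translate([428, 356, 0]) cube([75, 75, 426]);
translate([428, 1549, 0]) cube([75, 75, 426]);
translate([2321, 356, 0]) cube([75, 75, 426]);
translate([2321, 1549, 0]) cube([75, 75, 426]);
translate([503, 356, 249]) cube([1818, 24, 125]);
translate([503, 1600, 249]) cube([1818, 24, 125]);
translate([428, 431, 249]) cube([24, 1118, 125]);
translate([2372, 431, 249]) cube([24, 1118, 125]);
translate([598, 356, 374]) cube([77, 1268, 21]);
translate([770, 356, 374]) cube([77, 1268, 21]);
translate([942, 356, 374]) cube([77, 1268, 21]);
translate([1114, 356, 374]) cube([77, 1268, 21]);
translate([1286, 356, 374]) cube([77, 1268, 21]);
translate([1458, 356, 374]) cube([77, 1268, 21]);
translate([1630, 356, 374]) cube([77, 1268, 21]);
translate([1802, 356, 374]) cube([77, 1268, 21]);
translate([1974, 356, 374]) cube([77, 1268, 21]);
translate([2146, 356, 374]) cube([77, 1268, 21]);


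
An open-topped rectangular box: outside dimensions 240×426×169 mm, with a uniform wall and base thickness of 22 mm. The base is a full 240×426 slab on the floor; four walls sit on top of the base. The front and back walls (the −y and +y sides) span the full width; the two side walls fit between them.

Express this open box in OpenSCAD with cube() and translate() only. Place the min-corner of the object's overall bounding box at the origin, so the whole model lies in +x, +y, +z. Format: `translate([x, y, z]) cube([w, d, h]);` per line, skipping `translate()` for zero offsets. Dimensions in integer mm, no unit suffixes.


cube([240, 426, 22]);
translate([0, 0, 22]) cube([240, 22, 147]);
translate([0, 404, 22]) cube([240, 22, 147]);
translate([0, 22, 22]) cube([22, 382, 147]);
translate([218, 22, 22]) cube([22, 382, 147]);


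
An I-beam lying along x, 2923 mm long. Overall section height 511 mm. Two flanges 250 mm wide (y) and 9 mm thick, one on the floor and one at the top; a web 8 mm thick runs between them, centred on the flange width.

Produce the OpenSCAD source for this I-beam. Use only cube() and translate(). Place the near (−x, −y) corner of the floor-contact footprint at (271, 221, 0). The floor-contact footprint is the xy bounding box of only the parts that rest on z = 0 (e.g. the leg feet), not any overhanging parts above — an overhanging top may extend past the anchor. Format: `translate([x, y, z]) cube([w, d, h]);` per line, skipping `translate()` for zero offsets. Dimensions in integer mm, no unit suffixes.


translate([271, 221, 0]) cube([2923, 250, 9]);
translate([271, 342, 9]) cube([2923, 8, 493]);
translate([271, 221, 502]) cube([2923, 250, 9]);


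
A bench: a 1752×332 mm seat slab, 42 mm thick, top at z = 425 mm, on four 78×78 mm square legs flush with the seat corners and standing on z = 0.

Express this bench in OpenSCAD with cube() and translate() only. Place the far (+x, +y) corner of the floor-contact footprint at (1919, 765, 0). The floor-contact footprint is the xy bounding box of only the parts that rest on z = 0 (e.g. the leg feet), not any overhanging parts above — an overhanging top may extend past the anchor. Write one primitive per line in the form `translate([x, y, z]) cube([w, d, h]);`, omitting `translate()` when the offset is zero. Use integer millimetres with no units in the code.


// leg_h = 425 − 42 = 383
translate([167, 433, 383]) cube([1752, 332, 42]);
translate([167, 433, 0]) cube([78, 78, 383]);
translate([167, 687, 0]) cube([78, 78, 383]);
translate([1841, 433, 0]) cube([78, 78, 383]);
translate([1841, 687, 0]) cube([78, 78, 383]);


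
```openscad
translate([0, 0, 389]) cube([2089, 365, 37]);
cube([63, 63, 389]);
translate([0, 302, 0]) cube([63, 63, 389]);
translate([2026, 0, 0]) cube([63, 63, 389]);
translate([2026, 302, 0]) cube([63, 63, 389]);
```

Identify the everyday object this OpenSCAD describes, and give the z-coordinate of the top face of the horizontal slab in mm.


A bench. The seat-top height is 426 mm.

A long slab on four corner posts — a bench. The slab sits at z = 389 with thickness 37, so the top is 389 + 37 = 426 mm.


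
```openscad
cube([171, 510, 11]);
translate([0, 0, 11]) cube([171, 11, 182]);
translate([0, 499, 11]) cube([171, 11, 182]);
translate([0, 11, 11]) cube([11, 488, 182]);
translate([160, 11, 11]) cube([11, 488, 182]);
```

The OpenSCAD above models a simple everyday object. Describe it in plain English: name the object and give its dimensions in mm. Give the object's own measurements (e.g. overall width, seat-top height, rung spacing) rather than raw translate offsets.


An open-topped rectangular box: outside dimensions 171×510×193 mm, with a uniform wall and base thickness of 11 mm. The base is a full 171×510 slab on the floor; four walls sit on top of the base. The front and back walls (the −y and +y sides) span the full width; the two side walls fit between them.


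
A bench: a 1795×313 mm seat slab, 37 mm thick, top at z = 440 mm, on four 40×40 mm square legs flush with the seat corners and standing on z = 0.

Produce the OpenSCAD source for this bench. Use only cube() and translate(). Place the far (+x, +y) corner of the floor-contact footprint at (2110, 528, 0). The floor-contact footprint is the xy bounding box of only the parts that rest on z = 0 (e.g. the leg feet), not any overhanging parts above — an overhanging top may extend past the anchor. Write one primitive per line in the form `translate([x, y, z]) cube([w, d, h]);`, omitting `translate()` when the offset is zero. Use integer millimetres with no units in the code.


translate([315, 215, 403]) cube([1795, 313, 37]);
translate([315, 215, 0]) cube([40, 40, 403]);
translate([315, 488, 0]) cube([40, 40, 403]);
translate([2070, 215, 0]) cube([40, 40, 403]);
translate([2070, 488, 0]) cube([40, 40, 403]);


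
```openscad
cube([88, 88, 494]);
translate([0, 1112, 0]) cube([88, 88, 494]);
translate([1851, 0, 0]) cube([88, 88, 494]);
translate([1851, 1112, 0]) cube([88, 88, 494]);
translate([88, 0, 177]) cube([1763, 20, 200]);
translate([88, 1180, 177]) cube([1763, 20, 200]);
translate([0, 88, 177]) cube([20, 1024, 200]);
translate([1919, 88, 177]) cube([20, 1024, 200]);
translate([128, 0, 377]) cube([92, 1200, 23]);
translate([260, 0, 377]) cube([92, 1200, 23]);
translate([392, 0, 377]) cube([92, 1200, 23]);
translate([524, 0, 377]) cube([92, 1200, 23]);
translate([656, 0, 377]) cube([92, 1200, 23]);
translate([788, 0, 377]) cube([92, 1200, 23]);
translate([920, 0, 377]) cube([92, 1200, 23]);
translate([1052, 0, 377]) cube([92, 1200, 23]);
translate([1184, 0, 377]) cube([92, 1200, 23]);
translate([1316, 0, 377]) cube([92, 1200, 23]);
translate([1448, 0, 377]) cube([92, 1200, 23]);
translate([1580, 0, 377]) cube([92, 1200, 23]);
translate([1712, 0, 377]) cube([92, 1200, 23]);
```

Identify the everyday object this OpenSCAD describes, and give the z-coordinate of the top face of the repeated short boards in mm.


A bed frame. The slat-top height is 400 mm.

Four posts, four rails, and a row of slats — a bed frame. Slats sit on the rails at z = 177 + 200 = 377; with slat thickness 23, the top is 400 mm.


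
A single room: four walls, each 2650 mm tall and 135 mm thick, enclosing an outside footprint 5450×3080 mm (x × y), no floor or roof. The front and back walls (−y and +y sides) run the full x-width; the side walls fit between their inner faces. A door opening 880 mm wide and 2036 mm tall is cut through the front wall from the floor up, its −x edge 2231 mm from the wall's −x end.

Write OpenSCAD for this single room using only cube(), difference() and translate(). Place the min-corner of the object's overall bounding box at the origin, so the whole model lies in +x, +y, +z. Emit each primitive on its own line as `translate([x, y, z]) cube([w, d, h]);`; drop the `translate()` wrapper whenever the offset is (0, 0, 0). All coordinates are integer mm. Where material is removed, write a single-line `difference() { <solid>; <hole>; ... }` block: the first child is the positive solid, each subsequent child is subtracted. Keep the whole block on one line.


difference() { cube([5450, 135, 2650]); translate([2231, 0, 0]) cube([880, 135, 2036]); }
translate([0, 2945, 0]) cube([5450, 135, 2650]);
translate([0, 135, 0]) cube([135, 2810, 2650]);
translate([5315, 135, 0]) cube([135, 2810, 2650]);


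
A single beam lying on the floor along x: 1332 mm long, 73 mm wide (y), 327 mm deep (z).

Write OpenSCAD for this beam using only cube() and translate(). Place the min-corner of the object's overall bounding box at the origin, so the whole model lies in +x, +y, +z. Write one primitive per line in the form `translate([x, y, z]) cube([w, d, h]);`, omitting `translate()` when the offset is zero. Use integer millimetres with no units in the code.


cube([1332, 73, 327]);


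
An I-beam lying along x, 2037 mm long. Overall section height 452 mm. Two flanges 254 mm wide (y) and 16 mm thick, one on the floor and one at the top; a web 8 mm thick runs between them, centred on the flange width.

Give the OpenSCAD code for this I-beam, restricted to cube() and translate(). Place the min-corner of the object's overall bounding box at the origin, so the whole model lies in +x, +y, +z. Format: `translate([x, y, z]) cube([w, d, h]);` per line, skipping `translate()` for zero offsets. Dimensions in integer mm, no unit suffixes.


cube([2037, 254, 16]);
translate([0, 123, 16]) cube([2037, 8, 420]);
translate([0, 0, 436]) cube([2037, 254, 16]);


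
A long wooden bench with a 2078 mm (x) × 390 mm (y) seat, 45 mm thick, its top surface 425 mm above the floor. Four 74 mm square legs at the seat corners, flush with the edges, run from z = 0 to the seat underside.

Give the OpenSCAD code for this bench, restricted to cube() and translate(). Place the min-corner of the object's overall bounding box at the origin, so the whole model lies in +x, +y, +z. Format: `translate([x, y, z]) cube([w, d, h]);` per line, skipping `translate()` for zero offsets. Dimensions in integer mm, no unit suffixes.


translate([0, 0, 380]) cube([2078, 390, 45]);
cube([74, 74, 380]);
translate([0, 316, 0]) cube([74, 74, 380]);
translate([2004, 0, 0]) cube([74, 74, 380]);
translate([2004, 316, 0]) cube([74, 74, 380]);


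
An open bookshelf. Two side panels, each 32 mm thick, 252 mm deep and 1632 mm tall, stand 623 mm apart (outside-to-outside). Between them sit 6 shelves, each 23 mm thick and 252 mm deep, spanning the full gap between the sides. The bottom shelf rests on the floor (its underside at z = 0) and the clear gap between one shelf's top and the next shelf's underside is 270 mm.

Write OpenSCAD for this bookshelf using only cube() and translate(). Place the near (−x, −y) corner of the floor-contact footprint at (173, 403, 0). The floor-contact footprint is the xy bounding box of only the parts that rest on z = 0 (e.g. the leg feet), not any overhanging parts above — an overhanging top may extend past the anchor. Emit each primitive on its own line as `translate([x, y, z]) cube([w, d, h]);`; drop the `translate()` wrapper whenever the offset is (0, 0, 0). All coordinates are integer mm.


translate([173, 403, 0]) cube([32, 252, 1632]);
translate([764, 403, 0]) cube([32, 252, 1632]);
translate([205, 403, 0]) cube([559, 252, 23]);
translate([205, 403, 293]) cube([559, 252, 23]);
translate([205, 403, 586]) cube([559, 252, 23]);
translate([205, 403, 879]) cube([559, 252, 23]);
translate([205, 403, 1172]) cube([559, 252, 23]);
translate([205, 403, 1465]) cube([559, 252, 23]);


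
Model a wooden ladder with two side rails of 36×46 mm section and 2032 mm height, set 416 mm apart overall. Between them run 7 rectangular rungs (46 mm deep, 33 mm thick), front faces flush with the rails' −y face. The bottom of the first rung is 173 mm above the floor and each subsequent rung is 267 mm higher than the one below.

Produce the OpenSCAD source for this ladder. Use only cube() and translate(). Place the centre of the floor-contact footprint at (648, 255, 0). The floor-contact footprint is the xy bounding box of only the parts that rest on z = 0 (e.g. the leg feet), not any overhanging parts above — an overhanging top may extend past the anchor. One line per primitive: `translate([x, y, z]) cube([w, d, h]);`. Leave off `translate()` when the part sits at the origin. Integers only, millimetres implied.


translate([440, 232, 0]) cube([36, 46, 2032]);
translate([820, 232, 0]) cube([36, 46, 2032]);
translate([476, 232, 173]) cube([344, 46, 33]);
translate([476, 232, 440]) cube([344, 46, 33]);
translate([476, 232, 707]) cube([344, 46, 33]);
translate([476, 232, 974]) cube([344, 46, 33]);
translate([476, 232, 1241]) cube([344, 46, 33]);
translate([476, 232, 1508]) cube([344, 46, 33]);
translate([476, 232, 1775]) cube([344, 46, 33]);


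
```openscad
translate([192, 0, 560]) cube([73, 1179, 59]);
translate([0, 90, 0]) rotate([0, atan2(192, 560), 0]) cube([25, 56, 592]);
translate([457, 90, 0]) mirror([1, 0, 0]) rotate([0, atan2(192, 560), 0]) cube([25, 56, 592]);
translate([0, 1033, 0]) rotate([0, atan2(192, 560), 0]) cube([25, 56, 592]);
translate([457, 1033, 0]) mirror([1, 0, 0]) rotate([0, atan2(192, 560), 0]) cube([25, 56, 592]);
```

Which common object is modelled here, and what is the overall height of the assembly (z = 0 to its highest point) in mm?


A sawhorse. The overall height is 619 mm.

A beam across two mirrored pairs of raked legs — a sawhorse. The beam's underside is at z = 560 (matching the legs' vertical rise in atan2(192, 560)) and the beam is 59 mm tall, so its top is at 560 + 59 = 619 mm. The raked legs top out at the beam's underside, so that is the highest point.


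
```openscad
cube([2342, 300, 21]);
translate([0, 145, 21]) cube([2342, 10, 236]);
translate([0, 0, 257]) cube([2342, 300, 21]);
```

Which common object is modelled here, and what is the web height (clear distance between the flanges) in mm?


An I-beam. The web height is 236 mm.

Two wide flanges with a thin centred web — an I-beam. Overall 278 mm minus two 21 mm flanges gives a web of 278 − 2·21 = 236 mm.


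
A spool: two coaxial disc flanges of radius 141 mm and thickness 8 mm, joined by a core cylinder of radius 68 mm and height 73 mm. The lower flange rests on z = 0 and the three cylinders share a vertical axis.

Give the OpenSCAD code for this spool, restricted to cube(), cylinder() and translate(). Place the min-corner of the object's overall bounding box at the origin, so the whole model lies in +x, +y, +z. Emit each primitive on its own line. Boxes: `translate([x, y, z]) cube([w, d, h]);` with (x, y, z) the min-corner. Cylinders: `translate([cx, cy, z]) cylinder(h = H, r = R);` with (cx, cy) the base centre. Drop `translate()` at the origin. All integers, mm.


translate([141, 141, 0]) cylinder(h = 8, r = 141);
translate([141, 141, 8]) cylinder(h = 73, r = 68);
translate([141, 141, 81]) cylinder(h = 8, r = 141);


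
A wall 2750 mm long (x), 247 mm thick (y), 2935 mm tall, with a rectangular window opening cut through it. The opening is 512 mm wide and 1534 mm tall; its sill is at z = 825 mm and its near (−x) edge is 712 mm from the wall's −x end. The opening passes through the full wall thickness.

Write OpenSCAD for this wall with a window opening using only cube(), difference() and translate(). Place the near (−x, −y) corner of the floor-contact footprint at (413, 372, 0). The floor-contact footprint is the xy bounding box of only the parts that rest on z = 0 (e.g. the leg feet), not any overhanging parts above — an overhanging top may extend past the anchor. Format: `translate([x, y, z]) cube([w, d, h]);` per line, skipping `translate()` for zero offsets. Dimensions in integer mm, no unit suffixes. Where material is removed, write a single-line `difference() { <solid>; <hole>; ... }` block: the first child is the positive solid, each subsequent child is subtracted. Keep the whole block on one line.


difference() { translate([413, 372, 0]) cube([2750, 247, 2935]); translate([1125, 372, 825]) cube([512, 247, 1534]); }


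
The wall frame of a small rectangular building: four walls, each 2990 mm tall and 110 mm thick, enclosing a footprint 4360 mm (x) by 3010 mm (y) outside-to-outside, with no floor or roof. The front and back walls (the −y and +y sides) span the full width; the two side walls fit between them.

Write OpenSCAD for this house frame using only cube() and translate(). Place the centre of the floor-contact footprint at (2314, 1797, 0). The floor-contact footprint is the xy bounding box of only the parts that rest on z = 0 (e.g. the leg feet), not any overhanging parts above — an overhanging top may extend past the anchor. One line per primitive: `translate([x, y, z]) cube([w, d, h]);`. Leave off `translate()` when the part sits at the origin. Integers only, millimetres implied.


translate([134, 292, 0]) cube([4360, 110, 2990]);
translate([134, 3192, 0]) cube([4360, 110, 2990]);
translate([134, 402, 0]) cube([110, 2790, 2990]);
translate([4384, 402, 0]) cube([110, 2790, 2990]);


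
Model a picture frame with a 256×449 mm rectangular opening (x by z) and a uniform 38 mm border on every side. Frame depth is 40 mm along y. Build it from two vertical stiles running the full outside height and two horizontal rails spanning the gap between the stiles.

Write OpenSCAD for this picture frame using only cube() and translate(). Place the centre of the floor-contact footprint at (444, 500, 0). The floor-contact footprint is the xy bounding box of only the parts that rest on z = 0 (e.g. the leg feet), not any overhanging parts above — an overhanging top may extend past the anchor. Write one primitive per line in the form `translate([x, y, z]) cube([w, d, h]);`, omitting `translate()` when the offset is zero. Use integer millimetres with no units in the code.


translate([278, 480, 0]) cube([38, 40, 525]);
translate([572, 480, 0]) cube([38, 40, 525]);
translate([316, 480, 0]) cube([256, 40, 38]);
translate([316, 480, 487]) cube([256, 40, 38]);


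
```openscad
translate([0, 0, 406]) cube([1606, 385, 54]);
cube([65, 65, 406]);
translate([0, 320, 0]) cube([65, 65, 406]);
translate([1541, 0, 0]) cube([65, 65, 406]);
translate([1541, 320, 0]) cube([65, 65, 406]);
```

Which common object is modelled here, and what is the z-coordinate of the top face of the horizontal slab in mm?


A bench. The seat-top height is 460 mm.

A long slab on four corner posts — a bench. The slab sits at z = 406 with thickness 54, so the top is 406 + 54 = 460 mm.


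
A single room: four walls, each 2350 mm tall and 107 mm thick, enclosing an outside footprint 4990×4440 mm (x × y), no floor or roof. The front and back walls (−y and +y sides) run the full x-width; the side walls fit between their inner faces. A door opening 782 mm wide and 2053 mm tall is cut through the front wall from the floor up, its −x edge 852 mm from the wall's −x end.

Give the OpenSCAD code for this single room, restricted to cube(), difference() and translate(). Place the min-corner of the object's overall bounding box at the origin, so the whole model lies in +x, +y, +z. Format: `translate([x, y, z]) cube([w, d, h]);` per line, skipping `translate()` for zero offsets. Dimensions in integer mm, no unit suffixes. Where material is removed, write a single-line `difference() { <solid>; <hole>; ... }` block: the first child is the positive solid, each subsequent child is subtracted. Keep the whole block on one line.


difference() { cube([4990, 107, 2350]); translate([852, 0, 0]) cube([782, 107, 2053]); }
translate([0, 4333, 0]) cube([4990, 107, 2350]);
translate([0, 107, 0]) cube([107, 4226, 2350]);
translate([4883, 107, 0]) cube([107, 4226, 2350]);


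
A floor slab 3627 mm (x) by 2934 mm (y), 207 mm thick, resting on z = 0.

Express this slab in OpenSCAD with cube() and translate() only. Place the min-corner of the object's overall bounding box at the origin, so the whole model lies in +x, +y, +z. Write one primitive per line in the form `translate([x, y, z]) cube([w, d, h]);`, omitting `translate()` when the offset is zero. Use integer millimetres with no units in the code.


cube([3627, 2934, 207]);


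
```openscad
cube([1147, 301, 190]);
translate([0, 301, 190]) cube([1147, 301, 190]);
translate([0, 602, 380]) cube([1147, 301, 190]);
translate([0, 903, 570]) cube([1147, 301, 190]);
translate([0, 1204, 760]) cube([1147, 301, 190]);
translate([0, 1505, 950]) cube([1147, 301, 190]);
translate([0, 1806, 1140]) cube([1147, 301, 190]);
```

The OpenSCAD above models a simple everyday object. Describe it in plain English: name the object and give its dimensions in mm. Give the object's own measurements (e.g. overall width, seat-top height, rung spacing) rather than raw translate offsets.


A straight staircase of 7 solid steps. Each step is 1147 mm wide (x), 301 mm deep (y, the going) and 190 mm tall (the rise). The first step rests on the floor; each subsequent step sits one going further in +y and one rise higher in +z, directly behind and above the previous step with no overlap.


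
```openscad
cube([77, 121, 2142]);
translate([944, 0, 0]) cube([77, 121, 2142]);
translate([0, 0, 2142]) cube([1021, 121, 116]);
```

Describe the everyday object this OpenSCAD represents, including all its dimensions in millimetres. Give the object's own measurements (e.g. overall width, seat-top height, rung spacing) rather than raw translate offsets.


A door frame. The clear opening is 867 mm wide and 2142 mm high. Two 77 mm wide jambs, 121 mm deep, stand either side of the opening from the floor to the top of the opening. A 116 mm thick head sits across the top of both jambs, spanning the full outside width of the frame.


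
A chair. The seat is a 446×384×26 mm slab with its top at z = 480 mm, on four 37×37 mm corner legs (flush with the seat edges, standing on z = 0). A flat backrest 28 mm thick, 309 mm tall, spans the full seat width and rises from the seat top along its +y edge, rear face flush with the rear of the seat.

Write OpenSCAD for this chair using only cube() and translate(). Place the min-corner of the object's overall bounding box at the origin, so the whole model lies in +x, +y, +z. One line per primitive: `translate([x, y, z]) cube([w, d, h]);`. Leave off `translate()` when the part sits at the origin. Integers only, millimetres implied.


translate([0, 0, 454]) cube([446, 384, 26]);
cube([37, 37, 454]);
translate([409, 0, 0]) cube([37, 37, 454]);
translate([0, 347, 0]) cube([37, 37, 454]);
translate([409, 347, 0]) cube([37, 37, 454]);
translate([0, 356, 480]) cube([446, 28, 309]);


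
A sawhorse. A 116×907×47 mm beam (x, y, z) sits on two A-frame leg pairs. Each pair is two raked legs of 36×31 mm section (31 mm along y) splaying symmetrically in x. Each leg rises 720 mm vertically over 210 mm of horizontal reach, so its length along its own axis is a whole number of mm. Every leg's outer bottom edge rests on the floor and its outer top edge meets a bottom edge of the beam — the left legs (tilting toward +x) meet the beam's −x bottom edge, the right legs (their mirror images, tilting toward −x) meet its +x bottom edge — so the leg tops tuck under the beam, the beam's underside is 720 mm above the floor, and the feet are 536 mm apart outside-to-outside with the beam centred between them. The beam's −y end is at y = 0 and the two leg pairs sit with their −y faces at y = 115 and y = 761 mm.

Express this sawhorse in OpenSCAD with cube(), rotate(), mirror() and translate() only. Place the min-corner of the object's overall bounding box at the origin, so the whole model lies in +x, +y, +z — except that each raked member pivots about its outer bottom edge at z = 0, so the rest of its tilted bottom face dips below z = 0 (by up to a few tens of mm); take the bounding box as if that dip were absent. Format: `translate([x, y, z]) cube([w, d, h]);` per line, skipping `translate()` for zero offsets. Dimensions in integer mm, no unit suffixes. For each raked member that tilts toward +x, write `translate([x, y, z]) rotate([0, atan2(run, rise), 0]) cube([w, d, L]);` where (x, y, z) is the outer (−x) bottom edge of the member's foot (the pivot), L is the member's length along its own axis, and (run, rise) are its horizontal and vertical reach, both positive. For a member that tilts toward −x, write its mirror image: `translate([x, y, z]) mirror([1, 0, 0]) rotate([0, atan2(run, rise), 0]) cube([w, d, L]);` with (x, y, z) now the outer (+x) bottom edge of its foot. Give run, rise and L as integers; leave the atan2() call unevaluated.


// leg length = √(210² + 720²) = 750
// right-leg outer foot x = 2·210 + 116 = 536
// beam min-corner = (210, 0, 720)
translate([210, 0, 720]) cube([116, 907, 47]);
translate([0, 115, 0]) rotate([0, atan2(210, 720), 0]) cube([36, 31, 750]);
translate([536, 115, 0]) mirror([1, 0, 0]) rotate([0, atan2(210, 720), 0]) cube([36, 31, 750]);
translate([0, 761, 0]) rotate([0, atan2(210, 720), 0]) cube([36, 31, 750]);
translate([536, 761, 0]) mirror([1, 0, 0]) rotate([0, atan2(210, 720), 0]) cube([36, 31, 750]);


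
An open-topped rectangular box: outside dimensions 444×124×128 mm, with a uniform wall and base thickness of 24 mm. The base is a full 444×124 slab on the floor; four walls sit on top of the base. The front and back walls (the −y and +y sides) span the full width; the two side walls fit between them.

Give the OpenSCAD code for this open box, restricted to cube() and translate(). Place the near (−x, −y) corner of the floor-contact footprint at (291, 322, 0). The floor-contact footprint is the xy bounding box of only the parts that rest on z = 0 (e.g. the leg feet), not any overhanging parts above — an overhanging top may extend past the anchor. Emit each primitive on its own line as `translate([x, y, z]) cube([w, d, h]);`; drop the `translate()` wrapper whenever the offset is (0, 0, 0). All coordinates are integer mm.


translate([291, 322, 0]) cube([444, 124, 24]);
translate([291, 322, 24]) cube([444, 24, 104]);
translate([291, 422, 24]) cube([444, 24, 104]);
translate([291, 346, 24]) cube([24, 76, 104]);
translate([711, 346, 24]) cube([24, 76, 104]);


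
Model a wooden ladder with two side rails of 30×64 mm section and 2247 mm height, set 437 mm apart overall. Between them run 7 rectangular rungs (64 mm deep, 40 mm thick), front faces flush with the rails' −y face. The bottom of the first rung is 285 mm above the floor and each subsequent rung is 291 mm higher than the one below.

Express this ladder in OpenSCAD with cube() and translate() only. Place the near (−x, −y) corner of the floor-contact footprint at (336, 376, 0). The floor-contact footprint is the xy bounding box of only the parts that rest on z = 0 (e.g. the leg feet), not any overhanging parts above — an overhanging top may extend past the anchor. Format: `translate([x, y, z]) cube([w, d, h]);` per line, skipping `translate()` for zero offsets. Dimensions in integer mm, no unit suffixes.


// rung span = 437 - 2*30 = 377
// rung[k] z = 285 + k*291
translate([336, 376, 0]) cube([30, 64, 2247]);
translate([743, 376, 0]) cube([30, 64, 2247]);
translate([366, 376, 285]) cube([377, 64, 40]);
translate([366, 376, 576]) cube([377, 64, 40]);
translate([366, 376, 867]) cube([377, 64, 40]);
translate([366, 376, 1158]) cube([377, 64, 40]);
translate([366, 376, 1449]) cube([377, 64, 40]);
translate([366, 376, 1740]) cube([377, 64, 40]);
translate([366, 376, 2031]) cube([377, 64, 40]);


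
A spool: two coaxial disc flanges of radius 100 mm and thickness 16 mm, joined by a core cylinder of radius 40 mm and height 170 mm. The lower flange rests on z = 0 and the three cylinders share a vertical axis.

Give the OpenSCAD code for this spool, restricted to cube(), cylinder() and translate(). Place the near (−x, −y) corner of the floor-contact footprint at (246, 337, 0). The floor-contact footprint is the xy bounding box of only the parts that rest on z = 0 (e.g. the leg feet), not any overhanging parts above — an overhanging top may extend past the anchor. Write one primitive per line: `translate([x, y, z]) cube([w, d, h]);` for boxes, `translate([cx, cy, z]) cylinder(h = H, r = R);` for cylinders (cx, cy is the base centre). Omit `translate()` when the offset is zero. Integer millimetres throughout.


translate([346, 437, 0]) cylinder(h = 16, r = 100);
translate([346, 437, 16]) cylinder(h = 170, r = 40);
translate([346, 437, 186]) cylinder(h = 16, r = 100);


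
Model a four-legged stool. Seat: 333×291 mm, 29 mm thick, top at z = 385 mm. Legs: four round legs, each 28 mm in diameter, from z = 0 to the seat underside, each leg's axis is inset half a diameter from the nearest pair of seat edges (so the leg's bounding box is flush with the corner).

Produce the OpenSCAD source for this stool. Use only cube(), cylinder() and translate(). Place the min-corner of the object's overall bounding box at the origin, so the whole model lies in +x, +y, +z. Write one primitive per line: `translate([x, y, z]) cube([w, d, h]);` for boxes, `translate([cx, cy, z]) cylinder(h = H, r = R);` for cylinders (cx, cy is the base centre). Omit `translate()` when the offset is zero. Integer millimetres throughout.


translate([0, 0, 356]) cube([333, 291, 29]);
translate([14, 14, 0]) cylinder(h = 356, r = 14);
translate([319, 14, 0]) cylinder(h = 356, r = 14);
translate([14, 277, 0]) cylinder(h = 356, r = 14);
translate([319, 277, 0]) cylinder(h = 356, r = 14);


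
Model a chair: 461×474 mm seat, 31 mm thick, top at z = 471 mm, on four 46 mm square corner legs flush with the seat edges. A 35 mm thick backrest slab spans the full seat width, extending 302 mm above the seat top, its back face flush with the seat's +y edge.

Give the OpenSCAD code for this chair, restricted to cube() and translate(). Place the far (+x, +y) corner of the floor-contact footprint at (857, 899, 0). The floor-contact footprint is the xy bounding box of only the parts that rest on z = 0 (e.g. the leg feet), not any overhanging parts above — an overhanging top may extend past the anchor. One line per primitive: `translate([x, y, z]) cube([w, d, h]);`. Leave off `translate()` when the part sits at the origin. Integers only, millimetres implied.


translate([396, 425, 440]) cube([461, 474, 31]);
translate([396, 425, 0]) cube([46, 46, 440]);
translate([811, 425, 0]) cube([46, 46, 440]);
translate([396, 853, 0]) cube([46, 46, 440]);
translate([811, 853, 0]) cube([46, 46, 440]);
translate([396, 864, 471]) cube([461, 35, 302]);


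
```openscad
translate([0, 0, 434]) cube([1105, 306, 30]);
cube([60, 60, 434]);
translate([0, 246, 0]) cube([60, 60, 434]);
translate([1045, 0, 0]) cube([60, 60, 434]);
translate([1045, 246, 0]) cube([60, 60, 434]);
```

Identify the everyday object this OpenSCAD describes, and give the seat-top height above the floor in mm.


A bench. The seat-top height is 464 mm.

A long slab on four corner posts — a bench. The slab sits at z = 434 with thickness 30, so the top is 434 + 30 = 464 mm.


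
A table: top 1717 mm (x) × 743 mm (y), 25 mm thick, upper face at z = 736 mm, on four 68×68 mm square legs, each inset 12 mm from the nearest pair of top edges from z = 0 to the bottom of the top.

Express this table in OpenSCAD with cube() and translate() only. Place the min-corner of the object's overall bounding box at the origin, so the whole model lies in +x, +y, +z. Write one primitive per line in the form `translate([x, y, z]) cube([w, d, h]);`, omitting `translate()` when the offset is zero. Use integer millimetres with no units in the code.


translate([0, 0, 711]) cube([1717, 743, 25]);
translate([12, 12, 0]) cube([68, 68, 711]);
translate([1637, 12, 0]) cube([68, 68, 711]);
translate([12, 663, 0]) cube([68, 68, 711]);
translate([1637, 663, 0]) cube([68, 68, 711]);
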